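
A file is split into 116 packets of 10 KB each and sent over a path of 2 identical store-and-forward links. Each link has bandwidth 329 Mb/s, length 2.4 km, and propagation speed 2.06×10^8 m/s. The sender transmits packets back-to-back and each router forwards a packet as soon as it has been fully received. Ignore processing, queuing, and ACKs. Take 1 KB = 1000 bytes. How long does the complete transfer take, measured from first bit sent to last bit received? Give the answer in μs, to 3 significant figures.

28500 μs

Per-hop transmission t_tx = L/R = 80000/329000000 = 243.161 μs.
Per-hop propagation t_prop = 2400/206000000 = 11.6505 μs.
Pipeline fill: first packet needs 2·t_tx to clear all hops; remaining 115 packets each add one t_tx.
Total = (2+116-1)·t_tx + 2·t_prop = 117·243.161 + 2·11.6505 = 28500 μs.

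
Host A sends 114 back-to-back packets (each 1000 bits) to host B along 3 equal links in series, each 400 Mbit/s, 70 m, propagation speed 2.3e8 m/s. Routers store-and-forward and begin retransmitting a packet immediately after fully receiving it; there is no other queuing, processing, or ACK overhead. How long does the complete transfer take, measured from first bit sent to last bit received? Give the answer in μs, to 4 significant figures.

290.9 μs

Per-hop transmission t_tx = L/R = 1000/400000000 = 2.5 μs.
Per-hop propagation t_prop = 70/2.3e+08 = 0.304348 μs.
Pipeline fill: first packet needs 3·t_tx to clear all hops; remaining 113 packets each add one t_tx.
Total = (3+114-1)·t_tx + 3·t_prop = 116·2.5 + 3·0.304348 = 290.9 μs.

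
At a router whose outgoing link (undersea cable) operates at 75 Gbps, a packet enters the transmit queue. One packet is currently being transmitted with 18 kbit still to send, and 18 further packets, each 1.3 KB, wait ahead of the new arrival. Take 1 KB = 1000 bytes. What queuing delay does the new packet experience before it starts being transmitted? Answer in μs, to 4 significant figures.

2.736 μs

Each queued packet: L/R = 10400/75000000000 = 0.138667 μs.
18 queued → 2.496 μs.
Plus remaining 18000 bits of current packet: 0.24 μs.
Queuing delay = 2.736 μs.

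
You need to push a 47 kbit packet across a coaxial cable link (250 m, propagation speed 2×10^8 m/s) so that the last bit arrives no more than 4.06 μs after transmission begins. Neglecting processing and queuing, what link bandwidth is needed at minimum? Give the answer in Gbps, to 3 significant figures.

16.7 Gbps

Propagation delay = 250 / 200000000 = 1.25 μs.
Transmission budget = 4.06 − 1.25 = 2.81 μs.
R ≥ L / t_tx = 47000 bits / 2.81e-06 s = 16.7 Gbps.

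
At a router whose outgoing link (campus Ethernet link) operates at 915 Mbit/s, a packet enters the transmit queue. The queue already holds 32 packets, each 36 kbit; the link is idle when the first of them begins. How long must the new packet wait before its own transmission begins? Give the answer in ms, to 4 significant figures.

1.259 ms

Each queued packet: L/R = 36000/915000000 = 0.0393443 ms.
32 queued → 1.25902 ms.
Queuing delay = 1.259 ms.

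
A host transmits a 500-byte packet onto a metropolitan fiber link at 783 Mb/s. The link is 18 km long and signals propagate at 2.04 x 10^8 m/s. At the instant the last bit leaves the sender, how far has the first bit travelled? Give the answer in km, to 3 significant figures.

1.04 km

t_tx = L/R = 4000/783000000 = 5.10856e-06 s.
Distance = s × t_tx = 204000000 × 5.10856e-06 = 1.04 km.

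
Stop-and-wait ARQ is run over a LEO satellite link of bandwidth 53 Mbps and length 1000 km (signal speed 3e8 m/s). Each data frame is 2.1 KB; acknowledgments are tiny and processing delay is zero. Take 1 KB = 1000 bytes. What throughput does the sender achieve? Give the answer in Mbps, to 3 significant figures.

2.41 Mbps

t_tx = L/R = 16800/53000000 = 0.000316981 s.
t_prop = 1000000/300000000 = 0.00333333 s; RTT = 0.00666667 s.
Cycle = t_tx + RTT = 0.00698365 s.
Throughput = L / cycle = 16800 / 0.00698365 = 2.41 Mbps.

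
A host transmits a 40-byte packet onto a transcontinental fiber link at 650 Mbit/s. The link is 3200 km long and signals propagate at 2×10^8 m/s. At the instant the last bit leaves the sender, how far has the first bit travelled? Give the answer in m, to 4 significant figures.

t_tx = L/R = 320/650000000 = 4.92308e-07 s.
Distance = s × t_tx = 200000000 × 4.92308e-07 = 98.46 m.

98.46 m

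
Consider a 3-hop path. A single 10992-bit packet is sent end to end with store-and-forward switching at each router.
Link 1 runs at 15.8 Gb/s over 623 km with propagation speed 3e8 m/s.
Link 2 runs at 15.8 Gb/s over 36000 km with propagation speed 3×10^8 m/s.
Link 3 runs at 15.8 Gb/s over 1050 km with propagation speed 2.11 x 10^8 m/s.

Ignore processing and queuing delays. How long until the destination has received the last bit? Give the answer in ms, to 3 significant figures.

Transmission delay per hop = L/R = 10992/15800000000 = 0.000695696 ms; 3 hops → 0.00208709 ms.
Propagation delays (d/s per hop): 2.07667, 120, 4.9763 ms; sum = 127.053 ms.
End-to-end = 127 ms.

127 ms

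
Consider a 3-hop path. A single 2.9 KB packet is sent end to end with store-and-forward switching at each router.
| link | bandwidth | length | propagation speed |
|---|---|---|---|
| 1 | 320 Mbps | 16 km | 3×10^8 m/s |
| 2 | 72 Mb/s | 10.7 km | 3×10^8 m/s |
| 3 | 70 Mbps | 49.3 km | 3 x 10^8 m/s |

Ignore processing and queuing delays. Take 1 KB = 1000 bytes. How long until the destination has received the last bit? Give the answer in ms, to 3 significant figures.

L = 23200 bits.
Transmission delays (L/R per hop): 0.0725, 0.322222, 0.331429 ms; sum = 0.726151 ms.
Propagation delays (d/s per hop): 0.0533333, 0.0356667, 0.164333 ms; sum = 0.253333 ms.
End-to-end = 0.979 ms.

0.979 ms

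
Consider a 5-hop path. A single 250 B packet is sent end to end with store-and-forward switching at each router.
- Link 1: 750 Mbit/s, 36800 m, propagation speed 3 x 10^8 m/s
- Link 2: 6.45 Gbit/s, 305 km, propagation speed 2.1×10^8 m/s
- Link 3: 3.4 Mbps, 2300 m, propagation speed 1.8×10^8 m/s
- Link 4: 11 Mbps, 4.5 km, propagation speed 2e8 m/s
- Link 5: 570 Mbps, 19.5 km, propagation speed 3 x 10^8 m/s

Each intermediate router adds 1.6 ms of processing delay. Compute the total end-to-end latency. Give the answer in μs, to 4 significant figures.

8852 μs

L = 250 × 8 = 2000 bits.
Transmission delays (L/R per hop): 2.66667, 0.310078, 588.235, 181.818, 3.50877 μs; sum = 776.539 μs.
Propagation delays (d/s per hop): 122.667, 1452.38, 12.7778, 22.5, 65 μs; sum = 1675.33 μs.
Processing at 4 router(s): 4 × 1.6 ms = 6400 μs.
End-to-end = 8852 μs.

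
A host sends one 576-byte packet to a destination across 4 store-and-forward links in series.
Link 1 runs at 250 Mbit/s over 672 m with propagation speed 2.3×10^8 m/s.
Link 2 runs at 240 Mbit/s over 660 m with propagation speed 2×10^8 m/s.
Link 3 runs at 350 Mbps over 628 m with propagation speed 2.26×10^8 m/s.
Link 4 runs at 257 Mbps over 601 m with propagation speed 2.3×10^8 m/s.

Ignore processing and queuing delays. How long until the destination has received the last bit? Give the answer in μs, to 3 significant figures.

L = 576 × 8 = 4608 bits.
Transmission delays (L/R per hop): 18.432, 19.2, 13.1657, 17.93 μs; sum = 68.7277 μs.
Propagation delays (d/s per hop): 2.92174, 3.3, 2.77876, 2.61304 μs; sum = 11.6135 μs.
End-to-end = 80.3 μs.

80.3 μs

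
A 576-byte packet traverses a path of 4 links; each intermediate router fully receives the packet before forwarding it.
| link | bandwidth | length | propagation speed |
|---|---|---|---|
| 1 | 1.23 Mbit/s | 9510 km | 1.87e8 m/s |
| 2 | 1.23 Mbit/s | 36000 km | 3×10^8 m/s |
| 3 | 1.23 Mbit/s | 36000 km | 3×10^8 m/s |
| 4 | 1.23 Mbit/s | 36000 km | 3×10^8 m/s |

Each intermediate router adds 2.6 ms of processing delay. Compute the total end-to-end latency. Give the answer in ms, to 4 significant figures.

433.6 ms

L = 576 × 8 = 4608 bits.
Transmission delay per hop = L/R = 4608/1230000 = 3.74634 ms; 4 hops → 14.9854 ms.
Propagation delays (d/s per hop): 50.8556, 120, 120, 120 ms; sum = 410.856 ms.
Processing at 3 router(s): 3 × 2.6 ms = 7.8 ms.
End-to-end = 433.6 ms.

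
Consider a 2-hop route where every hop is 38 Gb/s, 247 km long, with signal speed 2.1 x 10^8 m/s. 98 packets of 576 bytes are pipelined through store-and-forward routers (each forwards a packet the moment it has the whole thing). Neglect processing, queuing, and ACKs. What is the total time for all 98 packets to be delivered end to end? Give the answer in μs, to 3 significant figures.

Per-hop transmission t_tx = L/R = 4608/38000000000 = 0.121263 μs.
Per-hop propagation t_prop = 247000/210000000 = 1176.19 μs.
Pipeline fill: first packet needs 2·t_tx to clear all hops; remaining 97 packets each add one t_tx.
Total = (2+98-1)·t_tx + 2·t_prop = 99·0.121263 + 2·1176.19 = 2360 μs.

2360 μs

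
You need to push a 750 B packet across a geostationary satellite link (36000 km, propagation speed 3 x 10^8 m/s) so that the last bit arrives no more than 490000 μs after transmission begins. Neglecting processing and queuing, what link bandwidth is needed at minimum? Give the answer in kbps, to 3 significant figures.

16.2 kbps

L = 6000 bits.
Propagation delay = 36000000 / 300000000 = 120000 μs.
Transmission budget = 490000 − 120000 = 370000 μs.
R ≥ L / t_tx = 6000 bits / 0.37 s = 16.2 kbps.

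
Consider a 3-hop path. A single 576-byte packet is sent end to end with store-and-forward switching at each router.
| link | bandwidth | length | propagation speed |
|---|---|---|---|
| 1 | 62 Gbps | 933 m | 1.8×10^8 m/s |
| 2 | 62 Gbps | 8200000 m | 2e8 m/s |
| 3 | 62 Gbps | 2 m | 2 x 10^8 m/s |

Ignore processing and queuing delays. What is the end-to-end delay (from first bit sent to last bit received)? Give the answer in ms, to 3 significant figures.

L = 576 × 8 = 4608 bits.
Transmission delay per hop = L/R = 4608/62000000000 = 7.43226e-05 ms; 3 hops → 0.000222968 ms.
Propagation delays (d/s per hop): 0.00518333, 41, 1e-05 ms; sum = 41.0052 ms.
End-to-end = 41.0 ms.

41.0 ms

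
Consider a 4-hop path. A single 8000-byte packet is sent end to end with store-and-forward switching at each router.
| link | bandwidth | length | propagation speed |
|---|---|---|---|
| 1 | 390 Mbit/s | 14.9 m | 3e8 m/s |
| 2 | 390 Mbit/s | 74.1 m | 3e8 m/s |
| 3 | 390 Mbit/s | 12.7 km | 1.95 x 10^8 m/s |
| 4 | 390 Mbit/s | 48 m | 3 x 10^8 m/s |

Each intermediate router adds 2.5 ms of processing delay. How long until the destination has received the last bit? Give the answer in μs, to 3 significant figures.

L = 8000 × 8 = 64000 bits.
Transmission delay per hop = L/R = 64000/390000000 = 164.103 μs; 4 hops → 656.41 μs.
Propagation delays (d/s per hop): 0.0496667, 0.247, 65.1282, 0.16 μs; sum = 65.5849 μs.
Processing at 3 router(s): 3 × 2.5 ms = 7500 μs.
End-to-end = 8220 μs.

8220 μs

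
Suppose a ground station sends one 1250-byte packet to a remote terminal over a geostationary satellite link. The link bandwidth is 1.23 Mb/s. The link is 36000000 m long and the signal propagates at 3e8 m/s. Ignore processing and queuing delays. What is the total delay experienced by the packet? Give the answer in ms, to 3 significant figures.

L = 1250 × 8 = 10000 bits.
Transmission delay = L/R = 10000 / 1230000 = 8.13008 ms.
Propagation delay = d/s = 36000000 m / 300000000 m/s = 120 ms.
Total = 128 ms.

128 ms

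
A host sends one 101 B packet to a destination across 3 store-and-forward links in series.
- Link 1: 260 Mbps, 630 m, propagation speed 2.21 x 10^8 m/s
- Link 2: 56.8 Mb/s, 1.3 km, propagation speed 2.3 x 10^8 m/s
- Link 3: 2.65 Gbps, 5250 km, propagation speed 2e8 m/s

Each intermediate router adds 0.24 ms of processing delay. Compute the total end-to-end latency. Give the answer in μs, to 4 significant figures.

26760 μs

L = 101 × 8 = 808 bits.
Transmission delays (L/R per hop): 3.10769, 14.2254, 0.304906 μs; sum = 17.638 μs.
Propagation delays (d/s per hop): 2.85068, 5.65217, 26250 μs; sum = 26258.5 μs.
Processing at 2 router(s): 2 × 0.24 ms = 480 μs.
End-to-end = 26760 μs.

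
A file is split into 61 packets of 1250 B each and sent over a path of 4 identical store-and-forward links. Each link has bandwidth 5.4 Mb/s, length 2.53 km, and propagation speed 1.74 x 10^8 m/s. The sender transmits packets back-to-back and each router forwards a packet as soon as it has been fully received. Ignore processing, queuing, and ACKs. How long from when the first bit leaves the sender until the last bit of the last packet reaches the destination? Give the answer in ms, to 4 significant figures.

118.6 ms

Per-hop transmission t_tx = L/R = 10000/5400000 = 1.85185 ms.
Per-hop propagation t_prop = 2530/174000000 = 0.0145402 ms.
Pipeline fill: first packet needs 4·t_tx to clear all hops; remaining 60 packets each add one t_tx.
Total = (4+61-1)·t_tx + 4·t_prop = 64·1.85185 + 4·0.0145402 = 118.6 ms.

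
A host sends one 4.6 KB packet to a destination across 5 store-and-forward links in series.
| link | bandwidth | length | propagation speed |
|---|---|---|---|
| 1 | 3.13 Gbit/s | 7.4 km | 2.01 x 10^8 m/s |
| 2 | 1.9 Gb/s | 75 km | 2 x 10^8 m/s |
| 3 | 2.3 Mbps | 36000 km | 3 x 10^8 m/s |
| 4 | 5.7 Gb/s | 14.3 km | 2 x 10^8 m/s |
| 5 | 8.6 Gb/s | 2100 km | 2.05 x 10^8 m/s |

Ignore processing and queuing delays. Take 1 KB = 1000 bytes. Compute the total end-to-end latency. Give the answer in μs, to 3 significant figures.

L = 36800 bits.
Transmission delays (L/R per hop): 11.7572, 19.3684, 16000, 6.45614, 4.27907 μs; sum = 16041.9 μs.
Propagation delays (d/s per hop): 36.8159, 375, 120000, 71.5, 10243.9 μs; sum = 130727 μs.
End-to-end = 147000 μs.

147000 μs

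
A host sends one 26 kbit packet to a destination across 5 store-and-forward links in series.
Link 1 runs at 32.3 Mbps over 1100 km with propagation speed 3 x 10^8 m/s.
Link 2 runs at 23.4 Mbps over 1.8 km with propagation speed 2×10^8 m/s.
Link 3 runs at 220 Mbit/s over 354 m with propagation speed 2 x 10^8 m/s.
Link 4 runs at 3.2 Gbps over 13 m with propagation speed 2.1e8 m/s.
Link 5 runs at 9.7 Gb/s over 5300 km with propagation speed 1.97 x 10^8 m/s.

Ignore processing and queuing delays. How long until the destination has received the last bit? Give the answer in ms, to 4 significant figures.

32.63 ms

L = 26000 bits.
Transmission delays (L/R per hop): 0.804954, 1.11111, 0.118182, 0.008125, 0.00268041 ms; sum = 2.04505 ms.
Propagation delays (d/s per hop): 3.66667, 0.009, 0.00177, 6.19048e-05, 26.9036 ms; sum = 30.5811 ms.
End-to-end = 32.63 ms.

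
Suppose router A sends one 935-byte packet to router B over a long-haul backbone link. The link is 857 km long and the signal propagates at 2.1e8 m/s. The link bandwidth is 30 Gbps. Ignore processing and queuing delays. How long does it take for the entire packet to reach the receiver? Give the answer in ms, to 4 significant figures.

4.081 ms

L = 935 × 8 = 7480 bits.
Transmission delay = L/R = 7480 / 30000000000 = 0.000249333 ms.
Propagation delay = d/s = 857000 m / 210000000 m/s = 4.08095 ms.
Total = 4.081 ms.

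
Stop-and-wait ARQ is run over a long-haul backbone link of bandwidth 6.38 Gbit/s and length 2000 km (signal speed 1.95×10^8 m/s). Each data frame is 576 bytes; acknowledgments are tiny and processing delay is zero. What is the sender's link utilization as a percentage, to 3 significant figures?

t_tx = L/R = 4608/6380000000 = 7.22257e-07 s.
t_prop = 2000000/195000000 = 0.0102564 s; RTT = 0.0205128 s.
Cycle = t_tx + RTT = 0.0205135 s.
Utilization = t_tx / cycle = 7.22257e-07/0.0205135 = 0.00352 %.

0.00352 %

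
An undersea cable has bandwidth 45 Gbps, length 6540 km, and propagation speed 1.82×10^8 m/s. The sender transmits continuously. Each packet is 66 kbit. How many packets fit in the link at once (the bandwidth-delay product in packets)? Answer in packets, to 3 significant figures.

Propagation delay = 6540000 / 182000000 = 0.0359341 s.
BDP = R × t_prop = 45000000000 × 0.0359341 = 1617030000 bits.
In packets of 66000 bits: 24500 packets.

24500 packets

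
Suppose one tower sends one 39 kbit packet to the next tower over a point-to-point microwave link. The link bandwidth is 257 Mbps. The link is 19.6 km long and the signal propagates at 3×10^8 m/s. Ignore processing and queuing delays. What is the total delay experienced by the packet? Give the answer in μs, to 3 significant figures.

217 μs

L = 39000 bits.
Transmission delay = L/R = 39000 / 257000000 = 151.751 μs.
Propagation delay = d/s = 19600 m / 300000000 m/s = 65.3333 μs.
Total = 217 μs.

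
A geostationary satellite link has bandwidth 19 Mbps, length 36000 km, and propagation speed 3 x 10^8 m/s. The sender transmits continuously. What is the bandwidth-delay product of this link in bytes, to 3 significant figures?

Propagation delay = 36000000 / 300000000 = 0.12 s.
BDP = R × t_prop = 19000000 × 0.12 = 2280000 bits.
In bytes: 2280000/8 = 285000 bytes.

285000 bytes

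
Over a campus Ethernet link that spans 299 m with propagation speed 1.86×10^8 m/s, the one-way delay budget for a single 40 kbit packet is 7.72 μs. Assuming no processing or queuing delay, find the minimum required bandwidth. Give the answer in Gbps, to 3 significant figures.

6.54 Gbps

Propagation delay = 299 / 186000000 = 1.60753 μs.
Transmission budget = 7.72 − 1.60753 = 6.11247 μs.
R ≥ L / t_tx = 40000 bits / 6.11247e-06 s = 6.54 Gbps.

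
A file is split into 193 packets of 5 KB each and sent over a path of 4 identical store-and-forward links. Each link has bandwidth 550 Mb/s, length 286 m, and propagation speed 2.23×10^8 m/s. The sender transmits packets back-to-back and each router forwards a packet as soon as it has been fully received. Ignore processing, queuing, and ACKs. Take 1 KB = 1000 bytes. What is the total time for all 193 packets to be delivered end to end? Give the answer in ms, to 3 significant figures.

Per-hop transmission t_tx = L/R = 40000/550000000 = 0.0727273 ms.
Per-hop propagation t_prop = 286/223000000 = 0.00128251 ms.
Pipeline fill: first packet needs 4·t_tx to clear all hops; remaining 192 packets each add one t_tx.
Total = (4+193-1)·t_tx + 4·t_prop = 196·0.0727273 + 4·0.00128251 = 14.3 ms.

14.3 ms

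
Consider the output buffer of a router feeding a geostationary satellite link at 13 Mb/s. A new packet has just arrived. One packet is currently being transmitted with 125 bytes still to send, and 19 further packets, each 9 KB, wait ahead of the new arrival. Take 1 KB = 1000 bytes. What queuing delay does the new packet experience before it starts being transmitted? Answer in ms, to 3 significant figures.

105 ms

Each queued packet: L/R = 72000/13000000 = 5.53846 ms.
19 queued → 105.231 ms.
Plus remaining 1000 bits of current packet: 0.0769231 ms.
Queuing delay = 105 ms.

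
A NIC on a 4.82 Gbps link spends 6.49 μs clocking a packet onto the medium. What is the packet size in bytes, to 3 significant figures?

3910 bytes

L = R × t_tx = 4820000000 b/s × 6.49e-06 s = 31281.8 bits.
In bytes: 31281.8 / 8 = 3910 bytes.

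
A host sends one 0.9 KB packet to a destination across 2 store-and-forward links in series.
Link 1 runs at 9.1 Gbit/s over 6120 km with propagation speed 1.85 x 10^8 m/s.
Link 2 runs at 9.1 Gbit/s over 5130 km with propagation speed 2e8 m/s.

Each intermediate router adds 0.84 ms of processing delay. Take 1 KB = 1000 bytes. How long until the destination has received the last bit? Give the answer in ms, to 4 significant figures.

59.57 ms

L = 7200 bits.
Transmission delay per hop = L/R = 7200/9100000000 = 0.000791209 ms; 2 hops → 0.00158242 ms.
Propagation delays (d/s per hop): 33.0811, 25.65 ms; sum = 58.7311 ms.
Processing at 1 router(s): 1 × 0.84 ms = 0.84 ms.
End-to-end = 59.57 ms.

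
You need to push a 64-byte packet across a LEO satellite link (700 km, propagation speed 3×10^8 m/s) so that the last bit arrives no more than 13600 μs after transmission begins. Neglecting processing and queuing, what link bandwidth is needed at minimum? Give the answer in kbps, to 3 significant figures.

L = 512 bits.
Propagation delay = 700000 / 300000000 = 2333.33 μs.
Transmission budget = 13600 − 2333.33 = 11266.7 μs.
R ≥ L / t_tx = 512 bits / 0.0112667 s = 45.4 kbps.

45.4 kbps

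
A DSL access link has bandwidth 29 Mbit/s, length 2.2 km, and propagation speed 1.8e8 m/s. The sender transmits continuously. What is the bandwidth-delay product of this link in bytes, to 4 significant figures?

Propagation delay = 2200 / 180000000 = 1.22222e-05 s.
BDP = R × t_prop = 29000000 × 1.22222e-05 = 354.444 bits.
In bytes: 354.444/8 = 44.31 bytes.

44.31 bytes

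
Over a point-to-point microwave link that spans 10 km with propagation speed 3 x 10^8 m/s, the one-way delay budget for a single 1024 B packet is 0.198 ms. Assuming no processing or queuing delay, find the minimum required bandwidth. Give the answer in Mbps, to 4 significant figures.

49.75 Mbps

L = 8192 bits.
Propagation delay = 10000 / 300000000 = 0.0333333 ms.
Transmission budget = 0.198 − 0.0333333 = 0.164667 ms.
R ≥ L / t_tx = 8192 bits / 0.000164667 s = 49.75 Mbps.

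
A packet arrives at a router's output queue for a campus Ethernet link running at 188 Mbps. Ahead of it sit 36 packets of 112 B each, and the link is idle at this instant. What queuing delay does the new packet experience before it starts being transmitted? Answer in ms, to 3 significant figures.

Each queued packet: L/R = 896/188000000 = 0.00476596 ms.
36 queued → 0.171574 ms.
Queuing delay = 0.172 ms.

0.172 ms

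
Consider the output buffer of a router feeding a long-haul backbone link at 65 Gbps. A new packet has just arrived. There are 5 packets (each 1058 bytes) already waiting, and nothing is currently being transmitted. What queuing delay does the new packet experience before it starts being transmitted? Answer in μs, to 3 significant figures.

0.651 μs

Each queued packet: L/R = 8464/65000000000 = 0.130215 μs.
5 queued → 0.651077 μs.
Queuing delay = 0.651 μs.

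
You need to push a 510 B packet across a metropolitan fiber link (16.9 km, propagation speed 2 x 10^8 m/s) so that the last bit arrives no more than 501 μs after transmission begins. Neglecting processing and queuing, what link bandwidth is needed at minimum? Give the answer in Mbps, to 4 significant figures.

9.796 Mbps

L = 4080 bits.
Propagation delay = 16900 / 200000000 = 84.5 μs.
Transmission budget = 501 − 84.5 = 416.5 μs.
R ≥ L / t_tx = 4080 bits / 0.0004165 s = 9.796 Mbps.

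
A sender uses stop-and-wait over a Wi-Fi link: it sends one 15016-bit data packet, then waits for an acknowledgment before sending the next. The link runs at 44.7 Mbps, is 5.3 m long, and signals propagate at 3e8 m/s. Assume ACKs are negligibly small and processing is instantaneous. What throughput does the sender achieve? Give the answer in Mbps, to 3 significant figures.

44.7 Mbps

t_tx = L/R = 15016/44700000 = 0.000335928 s.
t_prop = 5.3/300000000 = 1.76667e-08 s; RTT = 3.53333e-08 s.
Cycle = t_tx + RTT = 0.000335964 s.
Throughput = L / cycle = 15016 / 0.000335964 = 44.7 Mbps.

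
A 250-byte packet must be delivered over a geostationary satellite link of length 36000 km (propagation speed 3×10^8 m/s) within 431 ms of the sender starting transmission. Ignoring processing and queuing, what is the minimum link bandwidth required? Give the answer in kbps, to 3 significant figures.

L = 2000 bits.
Propagation delay = 36000000 / 300000000 = 120 ms.
Transmission budget = 431 − 120 = 311 ms.
R ≥ L / t_tx = 2000 bits / 0.311 s = 6.43 kbps.

6.43 kbps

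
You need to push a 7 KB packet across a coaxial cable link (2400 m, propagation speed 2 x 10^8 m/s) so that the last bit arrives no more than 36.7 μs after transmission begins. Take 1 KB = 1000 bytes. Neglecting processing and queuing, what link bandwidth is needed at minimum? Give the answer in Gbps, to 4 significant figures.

L = 56000 bits.
Propagation delay = 2400 / 200000000 = 12 μs.
Transmission budget = 36.7 − 12 = 24.7 μs.
R ≥ L / t_tx = 56000 bits / 2.47e-05 s = 2.267 Gbps.

2.267 Gbps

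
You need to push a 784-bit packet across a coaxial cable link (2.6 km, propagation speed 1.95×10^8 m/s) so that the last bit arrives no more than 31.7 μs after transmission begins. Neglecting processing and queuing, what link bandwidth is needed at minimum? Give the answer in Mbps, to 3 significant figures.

42.7 Mbps

Propagation delay = 2600 / 195000000 = 13.3333 μs.
Transmission budget = 31.7 − 13.3333 = 18.3667 μs.
R ≥ L / t_tx = 784 bits / 1.83667e-05 s = 42.7 Mbps.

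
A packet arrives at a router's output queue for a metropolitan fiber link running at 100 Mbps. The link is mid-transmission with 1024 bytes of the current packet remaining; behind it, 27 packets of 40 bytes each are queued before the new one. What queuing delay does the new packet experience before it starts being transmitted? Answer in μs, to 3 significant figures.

Each queued packet: L/R = 320/100000000 = 3.2 μs.
27 queued → 86.4 μs.
Plus remaining 8192 bits of current packet: 81.92 μs.
Queuing delay = 168 μs.

168 μs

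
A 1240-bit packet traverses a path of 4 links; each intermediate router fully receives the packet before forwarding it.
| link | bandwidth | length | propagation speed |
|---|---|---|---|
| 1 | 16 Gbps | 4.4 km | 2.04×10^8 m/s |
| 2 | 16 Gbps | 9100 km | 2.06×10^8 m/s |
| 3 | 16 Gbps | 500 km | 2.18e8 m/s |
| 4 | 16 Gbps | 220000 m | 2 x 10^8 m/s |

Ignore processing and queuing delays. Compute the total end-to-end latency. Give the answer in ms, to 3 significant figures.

Transmission delay per hop = L/R = 1240/16000000000 = 7.75e-05 ms; 4 hops → 0.00031 ms.
Propagation delays (d/s per hop): 0.0215686, 44.1748, 2.29358, 1.1 ms; sum = 47.5899 ms.
End-to-end = 47.6 ms.

47.6 ms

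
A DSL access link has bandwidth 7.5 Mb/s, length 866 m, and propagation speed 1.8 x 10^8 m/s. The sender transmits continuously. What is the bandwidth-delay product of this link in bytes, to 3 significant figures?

4.51 bytes

Propagation delay = 866 / 180000000 = 4.81111e-06 s.
BDP = R × t_prop = 7500000 × 4.81111e-06 = 36.0833 bits.
In bytes: 36.0833/8 = 4.51 bytes.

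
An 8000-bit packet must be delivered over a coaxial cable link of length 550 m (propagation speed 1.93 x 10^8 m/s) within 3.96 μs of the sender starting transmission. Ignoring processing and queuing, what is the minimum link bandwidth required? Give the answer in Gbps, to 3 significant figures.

Propagation delay = 550 / 193000000 = 2.84974 μs.
Transmission budget = 3.96 − 2.84974 = 1.11026 μs.
R ≥ L / t_tx = 8000 bits / 1.11026e-06 s = 7.21 Gbps.

7.21 Gbps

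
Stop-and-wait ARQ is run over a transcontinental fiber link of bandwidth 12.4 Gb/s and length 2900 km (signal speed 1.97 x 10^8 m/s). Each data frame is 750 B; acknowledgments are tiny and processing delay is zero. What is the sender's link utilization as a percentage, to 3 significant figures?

t_tx = L/R = 6000/12400000000 = 4.83871e-07 s.
t_prop = 2900000/197000000 = 0.0147208 s; RTT = 0.0294416 s.
Cycle = t_tx + RTT = 0.0294421 s.
Utilization = t_tx / cycle = 4.83871e-07/0.0294421 = 0.00164 %.

0.00164 %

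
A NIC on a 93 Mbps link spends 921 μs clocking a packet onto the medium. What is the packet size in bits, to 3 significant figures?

85700 bits

L = R × t_tx = 93000000 b/s × 0.000921 s = 85653 bits.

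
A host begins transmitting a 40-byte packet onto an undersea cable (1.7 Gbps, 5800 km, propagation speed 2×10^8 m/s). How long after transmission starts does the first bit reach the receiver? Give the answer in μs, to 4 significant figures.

29000 μs

First bit experiences only propagation delay: d/s = 5800000/200000000 = 29000 μs.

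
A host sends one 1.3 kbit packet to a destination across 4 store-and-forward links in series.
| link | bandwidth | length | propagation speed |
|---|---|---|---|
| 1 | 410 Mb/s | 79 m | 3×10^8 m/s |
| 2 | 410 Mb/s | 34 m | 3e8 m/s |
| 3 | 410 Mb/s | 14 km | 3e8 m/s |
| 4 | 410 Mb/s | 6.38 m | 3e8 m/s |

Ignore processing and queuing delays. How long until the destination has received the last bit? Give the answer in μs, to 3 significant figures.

L = 1300 bits.
Transmission delay per hop = L/R = 1300/410000000 = 3.17073 μs; 4 hops → 12.6829 μs.
Propagation delays (d/s per hop): 0.263333, 0.113333, 46.6667, 0.0212667 μs; sum = 47.0646 μs.
End-to-end = 59.7 μs.

59.7 μs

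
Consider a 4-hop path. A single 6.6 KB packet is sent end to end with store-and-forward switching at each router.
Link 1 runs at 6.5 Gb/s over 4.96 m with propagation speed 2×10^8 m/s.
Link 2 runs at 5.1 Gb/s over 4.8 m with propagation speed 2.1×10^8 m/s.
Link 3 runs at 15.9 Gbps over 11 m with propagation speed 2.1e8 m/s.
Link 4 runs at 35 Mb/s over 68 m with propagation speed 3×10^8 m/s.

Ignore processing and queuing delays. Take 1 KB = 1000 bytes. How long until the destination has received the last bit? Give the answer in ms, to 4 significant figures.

L = 52800 bits.
Transmission delays (L/R per hop): 0.00812308, 0.0103529, 0.00332075, 1.50857 ms; sum = 1.53037 ms.
Propagation delays (d/s per hop): 2.48e-05, 2.28571e-05, 5.2381e-05, 0.000226667 ms; sum = 0.000326705 ms.
End-to-end = 1.531 ms.

1.531 ms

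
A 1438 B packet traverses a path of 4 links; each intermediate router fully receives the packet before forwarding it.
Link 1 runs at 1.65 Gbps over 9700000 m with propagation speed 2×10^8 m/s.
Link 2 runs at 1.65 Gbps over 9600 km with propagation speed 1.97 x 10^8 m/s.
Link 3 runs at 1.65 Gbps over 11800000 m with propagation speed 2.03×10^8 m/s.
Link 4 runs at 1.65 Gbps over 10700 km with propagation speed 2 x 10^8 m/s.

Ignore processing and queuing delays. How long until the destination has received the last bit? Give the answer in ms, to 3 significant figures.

L = 1438 × 8 = 11504 bits.
Transmission delay per hop = L/R = 11504/1650000000 = 0.00697212 ms; 4 hops → 0.0278885 ms.
Propagation delays (d/s per hop): 48.5, 48.731, 58.1281, 53.5 ms; sum = 208.859 ms.
End-to-end = 209 ms.

209 ms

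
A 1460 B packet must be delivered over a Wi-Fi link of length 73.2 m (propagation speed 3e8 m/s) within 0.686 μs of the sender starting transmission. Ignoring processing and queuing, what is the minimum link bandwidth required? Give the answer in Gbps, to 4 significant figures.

L = 11680 bits.
Propagation delay = 73.2 / 300000000 = 0.244 μs.
Transmission budget = 0.686 − 0.244 = 0.442 μs.
R ≥ L / t_tx = 11680 bits / 4.42e-07 s = 26.43 Gbps.

26.43 Gbps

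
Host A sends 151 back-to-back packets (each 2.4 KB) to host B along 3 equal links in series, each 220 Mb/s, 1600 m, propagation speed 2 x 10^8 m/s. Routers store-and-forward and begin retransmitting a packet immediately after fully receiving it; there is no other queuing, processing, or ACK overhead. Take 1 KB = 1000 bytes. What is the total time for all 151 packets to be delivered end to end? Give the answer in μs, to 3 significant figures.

Per-hop transmission t_tx = L/R = 19200/220000000 = 87.2727 μs.
Per-hop propagation t_prop = 1600/200000000 = 8 μs.
Pipeline fill: first packet needs 3·t_tx to clear all hops; remaining 150 packets each add one t_tx.
Total = (3+151-1)·t_tx + 3·t_prop = 153·87.2727 + 3·8 = 13400 μs.

13400 μs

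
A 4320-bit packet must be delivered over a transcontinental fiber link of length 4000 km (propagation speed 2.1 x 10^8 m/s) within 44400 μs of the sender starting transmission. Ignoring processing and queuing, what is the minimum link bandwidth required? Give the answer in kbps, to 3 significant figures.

170 kbps

Propagation delay = 4000000 / 210000000 = 19047.6 μs.
Transmission budget = 44400 − 19047.6 = 25352.4 μs.
R ≥ L / t_tx = 4320 bits / 0.0253524 s = 170 kbps.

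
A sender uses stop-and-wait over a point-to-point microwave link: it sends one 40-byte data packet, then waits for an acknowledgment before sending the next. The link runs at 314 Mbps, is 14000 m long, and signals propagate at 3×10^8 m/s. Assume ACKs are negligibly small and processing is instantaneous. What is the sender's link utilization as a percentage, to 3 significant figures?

t_tx = L/R = 320/314000000 = 1.01911e-06 s.
t_prop = 14000/300000000 = 4.66667e-05 s; RTT = 9.33333e-05 s.
Cycle = t_tx + RTT = 9.43524e-05 s.
Utilization = t_tx / cycle = 1.01911e-06/9.43524e-05 = 1.08 %.

1.08 %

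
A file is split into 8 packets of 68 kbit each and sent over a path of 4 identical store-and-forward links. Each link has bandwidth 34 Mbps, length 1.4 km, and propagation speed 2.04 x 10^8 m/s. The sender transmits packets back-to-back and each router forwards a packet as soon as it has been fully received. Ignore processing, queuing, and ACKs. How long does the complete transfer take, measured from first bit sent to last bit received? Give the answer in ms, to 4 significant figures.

22.03 ms

Per-hop transmission t_tx = L/R = 68000/34000000 = 2 ms.
Per-hop propagation t_prop = 1400/204000000 = 0.00686275 ms.
Pipeline fill: first packet needs 4·t_tx to clear all hops; remaining 7 packets each add one t_tx.
Total = (4+8-1)·t_tx + 4·t_prop = 11·2 + 4·0.00686275 = 22.03 ms.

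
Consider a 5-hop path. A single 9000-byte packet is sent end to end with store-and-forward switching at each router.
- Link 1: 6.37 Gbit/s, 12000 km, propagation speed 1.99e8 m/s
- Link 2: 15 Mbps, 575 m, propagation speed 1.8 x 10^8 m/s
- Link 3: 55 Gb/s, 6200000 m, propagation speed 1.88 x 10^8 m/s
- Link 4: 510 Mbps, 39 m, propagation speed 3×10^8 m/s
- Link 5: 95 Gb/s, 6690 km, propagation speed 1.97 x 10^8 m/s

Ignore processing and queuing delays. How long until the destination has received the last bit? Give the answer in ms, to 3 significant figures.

132 ms

L = 9000 × 8 = 72000 bits.
Transmission delays (L/R per hop): 0.011303, 4.8, 0.00130909, 0.141176, 0.000757895 ms; sum = 4.95455 ms.
Propagation delays (d/s per hop): 60.3015, 0.00319444, 32.9787, 0.00013, 33.9594 ms; sum = 127.243 ms.
End-to-end = 132 ms.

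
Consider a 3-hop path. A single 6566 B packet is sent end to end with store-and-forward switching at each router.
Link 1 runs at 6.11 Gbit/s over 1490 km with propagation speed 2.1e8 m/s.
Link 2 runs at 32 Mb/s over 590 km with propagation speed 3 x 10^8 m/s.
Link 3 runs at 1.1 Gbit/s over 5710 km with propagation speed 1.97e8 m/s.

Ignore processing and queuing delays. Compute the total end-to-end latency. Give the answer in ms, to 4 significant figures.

39.74 ms

L = 6566 × 8 = 52528 bits.
Transmission delays (L/R per hop): 0.00859705, 1.6415, 0.0477527 ms; sum = 1.69785 ms.
Propagation delays (d/s per hop): 7.09524, 1.96667, 28.9848 ms; sum = 38.0467 ms.
End-to-end = 39.74 ms.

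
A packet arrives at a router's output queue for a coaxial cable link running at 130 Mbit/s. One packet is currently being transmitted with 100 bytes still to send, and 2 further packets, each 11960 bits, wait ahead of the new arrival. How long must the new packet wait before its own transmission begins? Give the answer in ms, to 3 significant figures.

Each queued packet: L/R = 11960/130000000 = 0.092 ms.
2 queued → 0.184 ms.
Plus remaining 800 bits of current packet: 0.00615385 ms.
Queuing delay = 0.190 ms.

0.190 ms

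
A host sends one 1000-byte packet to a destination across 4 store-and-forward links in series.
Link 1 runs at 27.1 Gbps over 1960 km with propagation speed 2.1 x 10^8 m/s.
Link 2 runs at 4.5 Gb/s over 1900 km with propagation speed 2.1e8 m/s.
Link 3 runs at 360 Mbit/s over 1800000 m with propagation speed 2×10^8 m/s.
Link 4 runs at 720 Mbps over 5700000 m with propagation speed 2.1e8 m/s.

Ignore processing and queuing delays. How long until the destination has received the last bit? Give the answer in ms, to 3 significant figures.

54.6 ms

L = 1000 × 8 = 8000 bits.
Transmission delays (L/R per hop): 0.000295203, 0.00177778, 0.0222222, 0.0111111 ms; sum = 0.0354063 ms.
Propagation delays (d/s per hop): 9.33333, 9.04762, 9, 27.1429 ms; sum = 54.5238 ms.
End-to-end = 54.6 ms.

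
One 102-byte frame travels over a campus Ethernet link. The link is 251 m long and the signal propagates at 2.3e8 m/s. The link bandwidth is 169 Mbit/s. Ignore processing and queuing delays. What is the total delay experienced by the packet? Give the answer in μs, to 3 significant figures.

L = 102 × 8 = 816 bits.
Transmission delay = L/R = 816 / 169000000 = 4.8284 μs.
Propagation delay = d/s = 251 m / 2.3e+08 m/s = 1.0913 μs.
Total = 5.92 μs.

5.92 μs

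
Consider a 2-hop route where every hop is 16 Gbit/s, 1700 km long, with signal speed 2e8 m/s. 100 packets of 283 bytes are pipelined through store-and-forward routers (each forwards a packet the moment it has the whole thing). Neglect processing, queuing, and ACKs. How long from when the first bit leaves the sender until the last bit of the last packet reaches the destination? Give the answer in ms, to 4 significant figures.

17.01 ms

Per-hop transmission t_tx = L/R = 2264/16000000000 = 0.0001415 ms.
Per-hop propagation t_prop = 1700000/200000000 = 8.5 ms.
Pipeline fill: first packet needs 2·t_tx to clear all hops; remaining 99 packets each add one t_tx.
Total = (2+100-1)·t_tx + 2·t_prop = 101·0.0001415 + 2·8.5 = 17.01 ms.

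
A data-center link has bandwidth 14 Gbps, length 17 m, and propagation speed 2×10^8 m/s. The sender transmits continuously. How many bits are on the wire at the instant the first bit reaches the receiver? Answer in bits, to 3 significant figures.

1190 bits

Propagation delay = 17 / 200000000 = 8.5e-08 s.
BDP = R × t_prop = 14000000000 × 8.5e-08 = 1190 bits.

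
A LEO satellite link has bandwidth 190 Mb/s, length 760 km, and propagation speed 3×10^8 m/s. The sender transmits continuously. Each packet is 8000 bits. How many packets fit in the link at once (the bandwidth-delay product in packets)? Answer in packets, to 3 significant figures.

60.2 packets

Propagation delay = 760000 / 300000000 = 0.00253333 s.
BDP = R × t_prop = 190000000 × 0.00253333 = 481333 bits.
In packets of 8000 bits: 60.2 packets.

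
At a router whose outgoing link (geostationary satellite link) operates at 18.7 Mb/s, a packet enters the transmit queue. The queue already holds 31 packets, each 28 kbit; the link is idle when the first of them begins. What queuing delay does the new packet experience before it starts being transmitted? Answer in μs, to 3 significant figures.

Each queued packet: L/R = 28000/18700000 = 1497.33 μs.
31 queued → 46417.1 μs.
Queuing delay = 46400 μs.

46400 μs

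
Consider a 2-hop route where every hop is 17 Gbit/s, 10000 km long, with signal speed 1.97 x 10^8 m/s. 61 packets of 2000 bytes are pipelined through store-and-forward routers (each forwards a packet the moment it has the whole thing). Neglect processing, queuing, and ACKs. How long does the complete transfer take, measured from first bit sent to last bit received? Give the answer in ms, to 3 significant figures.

102 ms

Per-hop transmission t_tx = L/R = 16000/17000000000 = 0.000941176 ms.
Per-hop propagation t_prop = 10000000/197000000 = 50.7614 ms.
Pipeline fill: first packet needs 2·t_tx to clear all hops; remaining 60 packets each add one t_tx.
Total = (2+61-1)·t_tx + 2·t_prop = 62·0.000941176 + 2·50.7614 = 102 ms.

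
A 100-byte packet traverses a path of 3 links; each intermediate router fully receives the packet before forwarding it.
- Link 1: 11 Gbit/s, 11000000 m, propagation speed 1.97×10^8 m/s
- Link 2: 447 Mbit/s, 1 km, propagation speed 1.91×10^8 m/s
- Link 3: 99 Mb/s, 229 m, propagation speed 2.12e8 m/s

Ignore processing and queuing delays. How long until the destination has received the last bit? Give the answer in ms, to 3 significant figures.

L = 100 × 8 = 800 bits.
Transmission delays (L/R per hop): 7.27273e-05, 0.00178971, 0.00808081 ms; sum = 0.00994324 ms.
Propagation delays (d/s per hop): 55.8376, 0.0052356, 0.00108019 ms; sum = 55.8439 ms.
End-to-end = 55.9 ms.

55.9 ms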